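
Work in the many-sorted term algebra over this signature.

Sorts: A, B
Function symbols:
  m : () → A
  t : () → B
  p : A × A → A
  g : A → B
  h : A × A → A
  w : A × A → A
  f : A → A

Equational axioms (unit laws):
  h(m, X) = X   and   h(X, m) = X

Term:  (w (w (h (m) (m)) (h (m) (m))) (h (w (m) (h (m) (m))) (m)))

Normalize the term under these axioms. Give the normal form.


1. (w (w (h (m) (m)) (h (m) (m))) (h (w (m) (h (m) (m))) (m)))  →  (w (w (m) (h (m) (m))) (h (w (m) (h (m) (m))) (m)))
2. (w (w (m) (h (m) (m))) (h (w (m) (h (m) (m))) (m)))  →  (w (w (m) (m)) (h (w (m) (h (m) (m))) (m)))
3. (w (w (m) (m)) (h (w (m) (h (m) (m))) (m)))  →  (w (w (m) (m)) (w (m) (h (m) (m))))
4. (w (w (m) (m)) (w (m) (h (m) (m))))  →  (w (w (m) (m)) (w (m) (m)))

normal form = (w (w (m) (m)) (w (m) (m)))


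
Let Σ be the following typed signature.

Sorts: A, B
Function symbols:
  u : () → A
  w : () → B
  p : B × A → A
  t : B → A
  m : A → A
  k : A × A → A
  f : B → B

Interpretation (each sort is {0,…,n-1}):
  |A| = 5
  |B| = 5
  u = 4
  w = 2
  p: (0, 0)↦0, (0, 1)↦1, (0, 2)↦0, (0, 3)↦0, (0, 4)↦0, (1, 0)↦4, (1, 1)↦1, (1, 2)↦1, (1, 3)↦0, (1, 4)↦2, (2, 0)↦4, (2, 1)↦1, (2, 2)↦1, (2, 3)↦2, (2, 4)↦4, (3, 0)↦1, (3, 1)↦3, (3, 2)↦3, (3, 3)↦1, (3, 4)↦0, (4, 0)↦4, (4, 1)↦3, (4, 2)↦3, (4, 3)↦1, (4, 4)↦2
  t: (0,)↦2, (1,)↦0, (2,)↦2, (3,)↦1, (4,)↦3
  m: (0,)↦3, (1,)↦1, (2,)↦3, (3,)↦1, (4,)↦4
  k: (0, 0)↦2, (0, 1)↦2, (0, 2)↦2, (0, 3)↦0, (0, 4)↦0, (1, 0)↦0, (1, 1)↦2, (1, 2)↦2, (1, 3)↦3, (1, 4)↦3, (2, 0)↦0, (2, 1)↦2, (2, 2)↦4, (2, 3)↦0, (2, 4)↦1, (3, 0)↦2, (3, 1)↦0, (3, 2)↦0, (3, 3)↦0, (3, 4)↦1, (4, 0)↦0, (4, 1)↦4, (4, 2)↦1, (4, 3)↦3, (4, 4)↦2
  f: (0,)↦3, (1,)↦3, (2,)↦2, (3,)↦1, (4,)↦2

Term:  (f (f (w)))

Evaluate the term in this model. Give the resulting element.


value = 2

  w = 2
  (f (w)) = f(2,) = 2
  (f (f (w))) = f(2,) = 2


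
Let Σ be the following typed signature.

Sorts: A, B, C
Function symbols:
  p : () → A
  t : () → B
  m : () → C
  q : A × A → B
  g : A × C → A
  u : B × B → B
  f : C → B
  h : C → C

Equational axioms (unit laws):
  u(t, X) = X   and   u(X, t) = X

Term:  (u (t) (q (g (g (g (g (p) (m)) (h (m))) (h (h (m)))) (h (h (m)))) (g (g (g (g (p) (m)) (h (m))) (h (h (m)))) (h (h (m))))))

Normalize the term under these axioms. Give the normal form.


1. (u (t) (q (g (g (g (g (p) (m)) (h (m))) (h (h (m)))) (h (h (m)))) (g (g (g (g (p) (m)) (h (m))) (h (h (m)))) (h (h (m))))))  →  (q (g (g (g (g (p) (m)) (h (m))) (h (h (m)))) (h (h (m)))) (g (g (g (g (p) (m)) (h (m))) (h (h (m)))) (h (h (m)))))

normal form = (q (g (g (g (g (p) (m)) (h (m))) (h (h (m)))) (h (h (m)))) (g (g (g (g (p) (m)) (h (m))) (h (h (m)))) (h (h (m)))))


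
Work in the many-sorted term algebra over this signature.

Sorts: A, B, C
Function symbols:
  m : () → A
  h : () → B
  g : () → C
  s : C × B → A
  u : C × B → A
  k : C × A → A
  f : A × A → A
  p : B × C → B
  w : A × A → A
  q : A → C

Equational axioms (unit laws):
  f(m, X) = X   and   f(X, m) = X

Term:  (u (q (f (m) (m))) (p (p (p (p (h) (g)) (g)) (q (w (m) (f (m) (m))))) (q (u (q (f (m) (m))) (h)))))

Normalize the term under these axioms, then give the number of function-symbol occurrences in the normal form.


size = 19

1. (u (q (f (m) (m))) (p (p (p (p (h) (g)) (g)) (q (w (m) (f (m) (m))))) (q (u (q (f (m) (m))) (h)))))  →  (u (q (m)) (p (p (p (p (h) (g)) (g)) (q (w (m) (f (m) (m))))) (q (u (q (f (m) (m))) (h)))))
2. (u (q (m)) (p (p (p (p (h) (g)) (g)) (q (w (m) (f (m) (m))))) (q (u (q (f (m) (m))) (h)))))  →  (u (q (m)) (p (p (p (p (h) (g)) (g)) (q (w (m) (m)))) (q (u (q (f (m) (m))) (h)))))
3. (u (q (m)) (p (p (p (p (h) (g)) (g)) (q (w (m) (m)))) (q (u (q (f (m) (m))) (h)))))  →  (u (q (m)) (p (p (p (p (h) (g)) (g)) (q (w (m) (m)))) (q (u (q (m)) (h)))))
normal form: (u (q (m)) (p (p (p (p (h) (g)) (g)) (q (w (m) (m)))) (q (u (q (m)) (h)))))


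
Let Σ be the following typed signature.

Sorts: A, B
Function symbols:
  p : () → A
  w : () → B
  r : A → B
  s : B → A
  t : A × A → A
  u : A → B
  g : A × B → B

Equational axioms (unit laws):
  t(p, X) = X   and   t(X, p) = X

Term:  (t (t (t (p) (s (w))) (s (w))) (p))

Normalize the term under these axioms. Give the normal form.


1. (t (t (t (p) (s (w))) (s (w))) (p))  →  (t (t (p) (s (w))) (s (w)))
2. (t (t (p) (s (w))) (s (w)))  →  (t (s (w)) (s (w)))

normal form = (t (s (w)) (s (w)))


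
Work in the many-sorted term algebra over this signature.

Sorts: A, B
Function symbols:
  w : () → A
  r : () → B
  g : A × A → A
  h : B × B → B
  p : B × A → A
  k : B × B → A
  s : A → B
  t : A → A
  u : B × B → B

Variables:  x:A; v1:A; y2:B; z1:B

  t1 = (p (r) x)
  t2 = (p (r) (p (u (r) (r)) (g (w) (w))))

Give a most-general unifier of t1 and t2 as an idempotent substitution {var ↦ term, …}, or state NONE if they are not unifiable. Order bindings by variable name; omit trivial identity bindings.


{x ↦ (p (u (r) (r)) (g (w) (w)))}


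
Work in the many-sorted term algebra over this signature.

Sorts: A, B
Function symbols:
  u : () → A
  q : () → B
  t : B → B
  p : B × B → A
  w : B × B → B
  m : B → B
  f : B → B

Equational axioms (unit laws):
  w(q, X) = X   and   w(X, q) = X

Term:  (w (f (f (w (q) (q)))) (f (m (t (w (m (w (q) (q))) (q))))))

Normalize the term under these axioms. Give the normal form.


1. (w (f (f (w (q) (q)))) (f (m (t (w (m (w (q) (q))) (q))))))  →  (w (f (f (q))) (f (m (t (w (m (w (q) (q))) (q))))))
2. (w (f (f (q))) (f (m (t (w (m (w (q) (q))) (q))))))  →  (w (f (f (q))) (f (m (t (m (w (q) (q)))))))
3. (w (f (f (q))) (f (m (t (m (w (q) (q)))))))  →  (w (f (f (q))) (f (m (t (m (q))))))

normal form = (w (f (f (q))) (f (m (t (m (q))))))


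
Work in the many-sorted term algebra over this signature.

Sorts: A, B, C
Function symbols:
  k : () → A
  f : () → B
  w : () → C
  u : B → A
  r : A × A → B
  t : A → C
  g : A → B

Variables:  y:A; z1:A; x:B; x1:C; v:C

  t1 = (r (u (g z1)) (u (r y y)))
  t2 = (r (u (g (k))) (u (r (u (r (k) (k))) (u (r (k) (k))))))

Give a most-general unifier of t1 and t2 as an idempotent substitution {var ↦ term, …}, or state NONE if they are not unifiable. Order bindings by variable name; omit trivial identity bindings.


{y ↦ (u (r (k) (k))), z1 ↦ (k)}


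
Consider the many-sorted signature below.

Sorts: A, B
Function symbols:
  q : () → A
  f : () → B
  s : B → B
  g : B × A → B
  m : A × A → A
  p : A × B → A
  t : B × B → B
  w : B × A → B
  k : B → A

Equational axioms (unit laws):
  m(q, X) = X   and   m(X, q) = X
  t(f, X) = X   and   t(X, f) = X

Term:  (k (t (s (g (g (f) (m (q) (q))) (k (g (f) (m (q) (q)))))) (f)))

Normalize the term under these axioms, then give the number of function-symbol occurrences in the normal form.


size = 10

1. (k (t (s (g (g (f) (m (q) (q))) (k (g (f) (m (q) (q)))))) (f)))  →  (k (s (g (g (f) (m (q) (q))) (k (g (f) (m (q) (q)))))))
2. (k (s (g (g (f) (m (q) (q))) (k (g (f) (m (q) (q)))))))  →  (k (s (g (g (f) (q)) (k (g (f) (m (q) (q)))))))
3. (k (s (g (g (f) (q)) (k (g (f) (m (q) (q)))))))  →  (k (s (g (g (f) (q)) (k (g (f) (q))))))
normal form: (k (s (g (g (f) (q)) (k (g (f) (q))))))


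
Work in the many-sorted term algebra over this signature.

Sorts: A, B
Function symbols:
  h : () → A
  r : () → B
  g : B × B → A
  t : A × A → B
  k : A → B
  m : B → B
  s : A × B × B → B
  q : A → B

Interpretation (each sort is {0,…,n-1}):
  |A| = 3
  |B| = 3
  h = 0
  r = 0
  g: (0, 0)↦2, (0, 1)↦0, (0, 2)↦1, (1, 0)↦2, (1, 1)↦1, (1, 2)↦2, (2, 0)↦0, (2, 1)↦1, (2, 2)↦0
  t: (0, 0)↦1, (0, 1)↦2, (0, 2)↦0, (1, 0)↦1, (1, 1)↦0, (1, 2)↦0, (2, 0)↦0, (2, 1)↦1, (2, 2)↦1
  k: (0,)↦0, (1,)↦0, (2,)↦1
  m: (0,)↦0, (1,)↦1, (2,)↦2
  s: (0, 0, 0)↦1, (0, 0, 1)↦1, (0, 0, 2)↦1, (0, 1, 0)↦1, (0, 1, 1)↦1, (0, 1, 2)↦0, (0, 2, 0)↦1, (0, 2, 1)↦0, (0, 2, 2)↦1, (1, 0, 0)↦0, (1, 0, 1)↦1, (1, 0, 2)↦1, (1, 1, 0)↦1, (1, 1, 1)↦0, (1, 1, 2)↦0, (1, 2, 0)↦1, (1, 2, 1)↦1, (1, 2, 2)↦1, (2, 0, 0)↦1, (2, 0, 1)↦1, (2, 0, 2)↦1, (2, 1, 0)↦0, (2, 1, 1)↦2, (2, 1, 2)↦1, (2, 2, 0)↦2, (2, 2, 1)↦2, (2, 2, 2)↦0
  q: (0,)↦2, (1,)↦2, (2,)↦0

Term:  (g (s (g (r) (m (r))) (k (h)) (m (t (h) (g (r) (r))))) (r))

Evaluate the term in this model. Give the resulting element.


  r = 0
  r = 0
  (m (r)) = m(0,) = 0
  (g (r) (m (r))) = g(0, 0) = 2
  h = 0
  (k (h)) = k(0,) = 0
  h = 0
  r = 0
  r = 0
  (g (r) (r)) = g(0, 0) = 2
  (t (h) (g (r) (r))) = t(0, 2) = 0
  (m (t (h) (g (r) (r)))) = m(0,) = 0
  (s (g (r) (m (r))) (k (h)) (m (t (h) (g (r) (r))))) = s(2, 0, 0) = 1
  r = 0
  (g (s (g (r) (m (r))) (k (h)) (m (t (h) (g (r) (r))))) (r)) = g(1, 0) = 2

value = 2


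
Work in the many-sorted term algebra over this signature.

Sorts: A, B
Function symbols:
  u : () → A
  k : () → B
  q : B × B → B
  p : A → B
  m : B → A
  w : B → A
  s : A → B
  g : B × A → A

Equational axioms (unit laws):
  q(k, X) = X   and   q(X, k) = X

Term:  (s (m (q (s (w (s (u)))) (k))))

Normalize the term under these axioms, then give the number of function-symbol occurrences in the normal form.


size = 6

1. (s (m (q (s (w (s (u)))) (k))))  →  (s (m (s (w (s (u))))))
normal form: (s (m (s (w (s (u))))))


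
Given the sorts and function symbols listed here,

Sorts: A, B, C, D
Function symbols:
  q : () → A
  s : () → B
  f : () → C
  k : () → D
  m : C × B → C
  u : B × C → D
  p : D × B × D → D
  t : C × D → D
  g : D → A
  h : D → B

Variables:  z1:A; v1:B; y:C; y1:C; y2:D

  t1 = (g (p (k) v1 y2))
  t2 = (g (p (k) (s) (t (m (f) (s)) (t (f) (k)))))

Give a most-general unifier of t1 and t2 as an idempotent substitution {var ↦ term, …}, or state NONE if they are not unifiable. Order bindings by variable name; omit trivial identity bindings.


{v1 ↦ (s), y2 ↦ (t (m (f) (s)) (t (f) (k)))}


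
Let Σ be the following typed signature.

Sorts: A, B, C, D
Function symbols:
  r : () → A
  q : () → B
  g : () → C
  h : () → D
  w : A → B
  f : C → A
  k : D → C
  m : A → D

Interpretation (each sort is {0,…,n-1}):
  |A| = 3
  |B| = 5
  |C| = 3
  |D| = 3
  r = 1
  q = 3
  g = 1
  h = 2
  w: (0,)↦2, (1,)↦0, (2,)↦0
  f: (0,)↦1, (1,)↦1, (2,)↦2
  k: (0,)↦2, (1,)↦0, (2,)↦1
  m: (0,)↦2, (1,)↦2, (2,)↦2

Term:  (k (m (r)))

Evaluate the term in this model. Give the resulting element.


value = 1

  r = 1
  (m (r)) = m(1,) = 2
  (k (m (r))) = k(2,) = 1


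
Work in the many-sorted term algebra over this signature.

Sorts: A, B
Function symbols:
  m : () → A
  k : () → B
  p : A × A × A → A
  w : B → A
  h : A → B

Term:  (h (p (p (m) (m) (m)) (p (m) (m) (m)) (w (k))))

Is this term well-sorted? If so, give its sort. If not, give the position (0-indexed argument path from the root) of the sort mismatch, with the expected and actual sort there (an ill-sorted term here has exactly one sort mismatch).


      (m) : A
      (m) : A
      (m) : A
    (p (m) (m) (m)) : A
      (m) : A
      (m) : A
      (m) : A
    (p (m) (m) (m)) : A
      (k) : B
    (w (k)) : A
  (p (p (m) (m) (m)) (p (m) (m) (m)) (w (k))) : A
(h (p (p (m) (m) (m)) (p (m) (m) (m)) (w (k)))) : B

well-sorted; sort = B


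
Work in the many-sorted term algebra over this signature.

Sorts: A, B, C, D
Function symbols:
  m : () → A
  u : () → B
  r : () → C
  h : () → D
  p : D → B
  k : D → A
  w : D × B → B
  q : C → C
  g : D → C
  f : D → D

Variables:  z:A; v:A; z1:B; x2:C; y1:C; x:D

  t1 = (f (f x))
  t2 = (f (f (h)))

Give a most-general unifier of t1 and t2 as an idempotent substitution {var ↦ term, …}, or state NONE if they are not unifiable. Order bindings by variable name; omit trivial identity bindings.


{x ↦ (h)}


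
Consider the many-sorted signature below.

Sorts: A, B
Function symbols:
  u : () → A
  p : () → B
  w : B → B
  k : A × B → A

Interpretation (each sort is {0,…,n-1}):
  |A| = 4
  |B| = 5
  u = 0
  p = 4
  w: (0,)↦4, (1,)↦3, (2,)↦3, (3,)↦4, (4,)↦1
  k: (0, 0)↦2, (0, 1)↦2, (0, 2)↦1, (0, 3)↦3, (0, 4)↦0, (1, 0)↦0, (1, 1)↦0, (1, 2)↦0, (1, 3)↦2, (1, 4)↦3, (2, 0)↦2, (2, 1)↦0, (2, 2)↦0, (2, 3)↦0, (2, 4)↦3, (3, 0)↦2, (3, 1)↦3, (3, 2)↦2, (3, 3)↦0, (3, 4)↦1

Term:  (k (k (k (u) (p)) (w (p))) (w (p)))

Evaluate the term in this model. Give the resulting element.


value = 0

  u = 0
  p = 4
  (k (u) (p)) = k(0, 4) = 0
  p = 4
  (w (p)) = w(4,) = 1
  (k (k (u) (p)) (w (p))) = k(0, 1) = 2
  p = 4
  (w (p)) = w(4,) = 1
  (k (k (k (u) (p)) (w (p))) (w (p))) = k(2, 1) = 0


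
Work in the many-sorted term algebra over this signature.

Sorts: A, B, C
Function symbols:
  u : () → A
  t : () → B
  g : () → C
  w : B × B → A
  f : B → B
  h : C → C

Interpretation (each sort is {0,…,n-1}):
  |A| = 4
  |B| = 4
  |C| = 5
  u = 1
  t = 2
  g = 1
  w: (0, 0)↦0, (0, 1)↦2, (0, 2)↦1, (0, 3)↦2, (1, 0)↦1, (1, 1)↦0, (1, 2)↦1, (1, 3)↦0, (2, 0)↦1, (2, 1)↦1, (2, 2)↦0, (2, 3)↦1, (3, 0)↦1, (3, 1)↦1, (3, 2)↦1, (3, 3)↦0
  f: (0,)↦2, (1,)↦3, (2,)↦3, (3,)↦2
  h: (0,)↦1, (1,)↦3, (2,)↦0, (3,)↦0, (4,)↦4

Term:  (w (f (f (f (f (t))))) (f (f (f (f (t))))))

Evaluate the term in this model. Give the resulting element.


  t = 2
  (f (t)) = f(2,) = 3
  (f (f (t))) = f(3,) = 2
  (f (f (f (t)))) = f(2,) = 3
  (f (f (f (f (t))))) = f(3,) = 2
  t = 2
  (f (t)) = f(2,) = 3
  (f (f (t))) = f(3,) = 2
  (f (f (f (t)))) = f(2,) = 3
  (f (f (f (f (t))))) = f(3,) = 2
  (w (f (f (f (f (t))))) (f (f (f (f (t)))))) = w(2, 2) = 0

value = 0


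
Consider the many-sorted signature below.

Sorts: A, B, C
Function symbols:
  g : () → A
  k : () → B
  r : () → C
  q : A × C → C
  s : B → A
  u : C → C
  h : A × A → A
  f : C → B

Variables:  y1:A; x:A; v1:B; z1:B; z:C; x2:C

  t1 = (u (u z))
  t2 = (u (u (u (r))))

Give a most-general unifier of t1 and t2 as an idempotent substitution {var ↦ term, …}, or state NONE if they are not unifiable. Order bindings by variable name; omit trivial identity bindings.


{z ↦ (u (r))}


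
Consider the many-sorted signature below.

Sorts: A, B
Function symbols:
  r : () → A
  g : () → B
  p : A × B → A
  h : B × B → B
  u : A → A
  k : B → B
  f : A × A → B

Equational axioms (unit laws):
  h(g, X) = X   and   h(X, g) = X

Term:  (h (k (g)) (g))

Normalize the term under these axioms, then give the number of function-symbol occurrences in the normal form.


size = 2

1. (h (k (g)) (g))  →  (k (g))
normal form: (k (g))


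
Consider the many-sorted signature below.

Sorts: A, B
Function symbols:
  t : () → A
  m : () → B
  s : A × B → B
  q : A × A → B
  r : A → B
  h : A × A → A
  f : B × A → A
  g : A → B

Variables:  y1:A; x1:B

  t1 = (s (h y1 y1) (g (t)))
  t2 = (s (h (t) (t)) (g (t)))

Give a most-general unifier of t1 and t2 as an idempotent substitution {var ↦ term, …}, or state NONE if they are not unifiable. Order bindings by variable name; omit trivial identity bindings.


{y1 ↦ (t)}


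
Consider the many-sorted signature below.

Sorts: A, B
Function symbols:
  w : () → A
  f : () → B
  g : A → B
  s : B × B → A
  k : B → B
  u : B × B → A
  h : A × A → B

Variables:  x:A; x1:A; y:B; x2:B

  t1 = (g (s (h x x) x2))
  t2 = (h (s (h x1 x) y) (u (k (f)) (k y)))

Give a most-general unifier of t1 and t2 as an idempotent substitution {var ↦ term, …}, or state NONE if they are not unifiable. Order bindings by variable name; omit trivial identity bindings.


NONE (not unifiable)

head clash or occurs-check failure — not unifiable


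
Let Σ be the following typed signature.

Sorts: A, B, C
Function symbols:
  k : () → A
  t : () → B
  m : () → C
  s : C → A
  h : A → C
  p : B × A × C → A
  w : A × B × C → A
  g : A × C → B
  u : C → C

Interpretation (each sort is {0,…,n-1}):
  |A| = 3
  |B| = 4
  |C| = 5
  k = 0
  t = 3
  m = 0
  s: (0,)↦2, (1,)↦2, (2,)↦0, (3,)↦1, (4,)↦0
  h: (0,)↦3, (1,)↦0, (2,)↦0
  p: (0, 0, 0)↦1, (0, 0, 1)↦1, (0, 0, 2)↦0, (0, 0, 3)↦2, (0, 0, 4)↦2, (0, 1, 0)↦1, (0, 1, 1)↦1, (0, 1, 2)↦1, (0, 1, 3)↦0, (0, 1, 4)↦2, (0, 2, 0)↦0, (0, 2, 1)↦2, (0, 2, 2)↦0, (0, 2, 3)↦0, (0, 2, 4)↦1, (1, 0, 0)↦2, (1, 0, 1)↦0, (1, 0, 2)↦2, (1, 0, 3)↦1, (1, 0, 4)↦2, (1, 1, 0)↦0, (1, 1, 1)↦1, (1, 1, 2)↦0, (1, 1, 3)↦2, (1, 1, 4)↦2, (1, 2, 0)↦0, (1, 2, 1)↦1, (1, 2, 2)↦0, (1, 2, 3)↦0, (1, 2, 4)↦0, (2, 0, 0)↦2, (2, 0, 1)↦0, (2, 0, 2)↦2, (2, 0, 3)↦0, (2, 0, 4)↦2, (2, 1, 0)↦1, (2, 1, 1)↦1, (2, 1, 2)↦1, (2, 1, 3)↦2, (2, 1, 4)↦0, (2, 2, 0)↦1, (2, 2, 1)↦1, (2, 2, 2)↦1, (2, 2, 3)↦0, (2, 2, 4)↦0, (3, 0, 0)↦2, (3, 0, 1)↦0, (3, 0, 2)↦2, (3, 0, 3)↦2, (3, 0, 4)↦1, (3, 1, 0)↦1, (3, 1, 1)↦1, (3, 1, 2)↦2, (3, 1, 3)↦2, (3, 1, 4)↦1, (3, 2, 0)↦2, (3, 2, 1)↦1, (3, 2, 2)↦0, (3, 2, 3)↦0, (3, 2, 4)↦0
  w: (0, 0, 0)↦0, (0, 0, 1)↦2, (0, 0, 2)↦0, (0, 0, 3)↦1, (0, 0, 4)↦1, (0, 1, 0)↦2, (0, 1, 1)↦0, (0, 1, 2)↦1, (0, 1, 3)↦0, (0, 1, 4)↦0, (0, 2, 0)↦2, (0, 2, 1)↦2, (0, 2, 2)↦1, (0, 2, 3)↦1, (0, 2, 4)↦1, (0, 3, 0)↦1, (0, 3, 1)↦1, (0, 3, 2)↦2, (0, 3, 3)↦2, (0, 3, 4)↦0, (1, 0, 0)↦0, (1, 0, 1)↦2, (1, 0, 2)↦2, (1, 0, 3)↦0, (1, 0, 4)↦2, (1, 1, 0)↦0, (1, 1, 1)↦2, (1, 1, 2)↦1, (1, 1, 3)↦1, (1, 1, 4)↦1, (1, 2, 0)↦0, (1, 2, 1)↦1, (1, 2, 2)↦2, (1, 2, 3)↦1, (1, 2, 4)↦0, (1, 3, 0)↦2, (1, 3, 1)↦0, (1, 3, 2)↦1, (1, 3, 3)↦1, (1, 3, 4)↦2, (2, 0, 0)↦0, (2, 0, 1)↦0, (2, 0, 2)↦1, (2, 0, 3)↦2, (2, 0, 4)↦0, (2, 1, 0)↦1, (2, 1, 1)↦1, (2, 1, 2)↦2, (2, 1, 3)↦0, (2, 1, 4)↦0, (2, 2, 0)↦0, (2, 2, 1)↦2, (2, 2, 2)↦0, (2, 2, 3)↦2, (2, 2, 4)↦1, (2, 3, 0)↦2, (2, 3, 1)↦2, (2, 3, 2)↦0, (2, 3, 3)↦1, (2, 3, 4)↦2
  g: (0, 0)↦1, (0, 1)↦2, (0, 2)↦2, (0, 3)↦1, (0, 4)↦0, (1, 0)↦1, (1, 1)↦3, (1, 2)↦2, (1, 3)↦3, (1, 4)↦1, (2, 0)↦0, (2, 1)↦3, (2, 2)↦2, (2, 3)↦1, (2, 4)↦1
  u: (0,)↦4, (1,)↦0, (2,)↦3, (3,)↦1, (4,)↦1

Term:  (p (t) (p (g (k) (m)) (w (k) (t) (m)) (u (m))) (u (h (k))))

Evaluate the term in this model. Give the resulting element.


  t = 3
  k = 0
  m = 0
  (g (k) (m)) = g(0, 0) = 1
  k = 0
  t = 3
  m = 0
  (w (k) (t) (m)) = w(0, 3, 0) = 1
  m = 0
  (u (m)) = u(0,) = 4
  (p (g (k) (m)) (w (k) (t) (m)) (u (m))) = p(1, 1, 4) = 2
  k = 0
  (h (k)) = h(0,) = 3
  (u (h (k))) = u(3,) = 1
  (p (t) (p (g (k) (m)) (w (k) (t) (m)) (u (m))) (u (h (k)))) = p(3, 2, 1) = 1

value = 1


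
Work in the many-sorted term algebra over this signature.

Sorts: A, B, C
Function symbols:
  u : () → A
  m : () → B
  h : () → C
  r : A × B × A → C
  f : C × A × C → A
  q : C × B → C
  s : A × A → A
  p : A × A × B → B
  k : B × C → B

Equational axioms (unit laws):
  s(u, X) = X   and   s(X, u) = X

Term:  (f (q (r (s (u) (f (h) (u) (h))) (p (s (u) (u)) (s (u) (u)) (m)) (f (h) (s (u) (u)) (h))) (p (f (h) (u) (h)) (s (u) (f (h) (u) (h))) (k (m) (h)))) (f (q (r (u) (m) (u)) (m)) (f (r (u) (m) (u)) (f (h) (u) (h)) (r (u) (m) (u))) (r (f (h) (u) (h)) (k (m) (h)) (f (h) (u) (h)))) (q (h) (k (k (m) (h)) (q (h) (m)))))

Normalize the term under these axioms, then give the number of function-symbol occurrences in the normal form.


size = 68

1. (f (q (r (s (u) (f (h) (u) (h))) (p (s (u) (u)) (s (u) (u)) (m)) (f (h) (s (u) (u)) (h))) (p (f (h) (u) (h)) (s (u) (f (h) (u) (h))) (k (m) (h)))) (f (q (r (u) (m) (u)) (m)) (f (r (u) (m) (u)) (f (h) (u) (h)) (r (u) (m) (u))) (r (f (h) (u) (h)) (k (m) (h)) (f (h) (u) (h)))) (q (h) (k (k (m) (h)) (q (h) (m)))))  →  (f (q (r (f (h) (u) (h)) (p (s (u) (u)) (s (u) (u)) (m)) (f (h) (s (u) (u)) (h))) (p (f (h) (u) (h)) (s (u) (f (h) (u) (h))) (k (m) (h)))) (f (q (r (u) (m) (u)) (m)) (f (r (u) (m) (u)) (f (h) (u) (h)) (r (u) (m) (u))) (r (f (h) (u) (h)) (k (m) (h)) (f (h) (u) (h)))) (q (h) (k (k (m) (h)) (q (h) (m)))))
2. (f (q (r (f (h) (u) (h)) (p (s (u) (u)) (s (u) (u)) (m)) (f (h) (s (u) (u)) (h))) (p (f (h) (u) (h)) (s (u) (f (h) (u) (h))) (k (m) (h)))) (f (q (r (u) (m) (u)) (m)) (f (r (u) (m) (u)) (f (h) (u) (h)) (r (u) (m) (u))) (r (f (h) (u) (h)) (k (m) (h)) (f (h) (u) (h)))) (q (h) (k (k (m) (h)) (q (h) (m)))))  →  (f (q (r (f (h) (u) (h)) (p (u) (s (u) (u)) (m)) (f (h) (s (u) (u)) (h))) (p (f (h) (u) (h)) (s (u) (f (h) (u) (h))) (k (m) (h)))) (f (q (r (u) (m) (u)) (m)) (f (r (u) (m) (u)) (f (h) (u) (h)) (r (u) (m) (u))) (r (f (h) (u) (h)) (k (m) (h)) (f (h) (u) (h)))) (q (h) (k (k (m) (h)) (q (h) (m)))))
3. (f (q (r (f (h) (u) (h)) (p (u) (s (u) (u)) (m)) (f (h) (s (u) (u)) (h))) (p (f (h) (u) (h)) (s (u) (f (h) (u) (h))) (k (m) (h)))) (f (q (r (u) (m) (u)) (m)) (f (r (u) (m) (u)) (f (h) (u) (h)) (r (u) (m) (u))) (r (f (h) (u) (h)) (k (m) (h)) (f (h) (u) (h)))) (q (h) (k (k (m) (h)) (q (h) (m)))))  →  (f (q (r (f (h) (u) (h)) (p (u) (u) (m)) (f (h) (s (u) (u)) (h))) (p (f (h) (u) (h)) (s (u) (f (h) (u) (h))) (k (m) (h)))) (f (q (r (u) (m) (u)) (m)) (f (r (u) (m) (u)) (f (h) (u) (h)) (r (u) (m) (u))) (r (f (h) (u) (h)) (k (m) (h)) (f (h) (u) (h)))) (q (h) (k (k (m) (h)) (q (h) (m)))))
4. (f (q (r (f (h) (u) (h)) (p (u) (u) (m)) (f (h) (s (u) (u)) (h))) (p (f (h) (u) (h)) (s (u) (f (h) (u) (h))) (k (m) (h)))) (f (q (r (u) (m) (u)) (m)) (f (r (u) (m) (u)) (f (h) (u) (h)) (r (u) (m) (u))) (r (f (h) (u) (h)) (k (m) (h)) (f (h) (u) (h)))) (q (h) (k (k (m) (h)) (q (h) (m)))))  →  (f (q (r (f (h) (u) (h)) (p (u) (u) (m)) (f (h) (u) (h))) (p (f (h) (u) (h)) (s (u) (f (h) (u) (h))) (k (m) (h)))) (f (q (r (u) (m) (u)) (m)) (f (r (u) (m) (u)) (f (h) (u) (h)) (r (u) (m) (u))) (r (f (h) (u) (h)) (k (m) (h)) (f (h) (u) (h)))) (q (h) (k (k (m) (h)) (q (h) (m)))))
5. (f (q (r (f (h) (u) (h)) (p (u) (u) (m)) (f (h) (u) (h))) (p (f (h) (u) (h)) (s (u) (f (h) (u) (h))) (k (m) (h)))) (f (q (r (u) (m) (u)) (m)) (f (r (u) (m) (u)) (f (h) (u) (h)) (r (u) (m) (u))) (r (f (h) (u) (h)) (k (m) (h)) (f (h) (u) (h)))) (q (h) (k (k (m) (h)) (q (h) (m)))))  →  (f (q (r (f (h) (u) (h)) (p (u) (u) (m)) (f (h) (u) (h))) (p (f (h) (u) (h)) (f (h) (u) (h)) (k (m) (h)))) (f (q (r (u) (m) (u)) (m)) (f (r (u) (m) (u)) (f (h) (u) (h)) (r (u) (m) (u))) (r (f (h) (u) (h)) (k (m) (h)) (f (h) (u) (h)))) (q (h) (k (k (m) (h)) (q (h) (m)))))
normal form: (f (q (r (f (h) (u) (h)) (p (u) (u) (m)) (f (h) (u) (h))) (p (f (h) (u) (h)) (f (h) (u) (h)) (k (m) (h)))) (f (q (r (u) (m) (u)) (m)) (f (r (u) (m) (u)) (f (h) (u) (h)) (r (u) (m) (u))) (r (f (h) (u) (h)) (k (m) (h)) (f (h) (u) (h)))) (q (h) (k (k (m) (h)) (q (h) (m)))))


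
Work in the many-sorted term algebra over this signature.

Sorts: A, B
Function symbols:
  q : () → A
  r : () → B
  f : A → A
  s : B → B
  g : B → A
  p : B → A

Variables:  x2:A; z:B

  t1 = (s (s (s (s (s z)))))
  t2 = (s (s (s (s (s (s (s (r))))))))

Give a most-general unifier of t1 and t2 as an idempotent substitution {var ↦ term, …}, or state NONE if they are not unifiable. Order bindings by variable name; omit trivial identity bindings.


{z ↦ (s (s (r)))}


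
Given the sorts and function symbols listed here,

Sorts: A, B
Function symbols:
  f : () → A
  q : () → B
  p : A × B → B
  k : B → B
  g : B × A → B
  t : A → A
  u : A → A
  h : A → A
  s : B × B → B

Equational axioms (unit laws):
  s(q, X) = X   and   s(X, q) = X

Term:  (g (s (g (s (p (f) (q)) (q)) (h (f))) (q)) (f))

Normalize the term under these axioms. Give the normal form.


1. (g (s (g (s (p (f) (q)) (q)) (h (f))) (q)) (f))  →  (g (g (s (p (f) (q)) (q)) (h (f))) (f))
2. (g (g (s (p (f) (q)) (q)) (h (f))) (f))  →  (g (g (p (f) (q)) (h (f))) (f))

normal form = (g (g (p (f) (q)) (h (f))) (f))


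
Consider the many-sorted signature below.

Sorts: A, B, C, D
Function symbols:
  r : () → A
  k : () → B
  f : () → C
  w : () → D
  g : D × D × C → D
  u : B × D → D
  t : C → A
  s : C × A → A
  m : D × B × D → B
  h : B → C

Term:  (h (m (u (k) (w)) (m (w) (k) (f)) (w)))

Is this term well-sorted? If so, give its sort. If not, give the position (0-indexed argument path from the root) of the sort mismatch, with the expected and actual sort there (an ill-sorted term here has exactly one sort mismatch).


ill-sorted at position [0, 1, 2]: expected D, got C

      (k) : B
      (w) : D
    (u (k) (w)) : D
      (w) : D
      (k) : B
      (f) : C
    (m (w) (k) (f)) : ✗ arg 2 at [0, 1, 2] has sort C, expected D
    (w) : D


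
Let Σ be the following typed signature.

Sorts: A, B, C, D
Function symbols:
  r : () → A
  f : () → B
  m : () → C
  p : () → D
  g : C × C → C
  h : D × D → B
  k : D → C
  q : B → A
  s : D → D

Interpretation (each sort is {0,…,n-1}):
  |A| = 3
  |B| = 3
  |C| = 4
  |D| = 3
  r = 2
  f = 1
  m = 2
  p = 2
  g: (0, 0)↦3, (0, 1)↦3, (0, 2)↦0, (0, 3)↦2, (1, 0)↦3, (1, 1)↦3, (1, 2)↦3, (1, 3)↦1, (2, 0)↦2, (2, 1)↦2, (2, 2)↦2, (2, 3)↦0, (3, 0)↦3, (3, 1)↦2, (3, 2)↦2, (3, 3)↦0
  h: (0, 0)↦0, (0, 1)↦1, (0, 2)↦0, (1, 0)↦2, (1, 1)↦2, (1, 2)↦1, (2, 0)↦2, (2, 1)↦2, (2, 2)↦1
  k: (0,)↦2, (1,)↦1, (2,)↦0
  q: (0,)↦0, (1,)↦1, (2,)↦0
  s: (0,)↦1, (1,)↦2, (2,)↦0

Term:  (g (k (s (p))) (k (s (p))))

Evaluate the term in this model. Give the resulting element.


  p = 2
  (s (p)) = s(2,) = 0
  (k (s (p))) = k(0,) = 2
  p = 2
  (s (p)) = s(2,) = 0
  (k (s (p))) = k(0,) = 2
  (g (k (s (p))) (k (s (p)))) = g(2, 2) = 2

value = 2


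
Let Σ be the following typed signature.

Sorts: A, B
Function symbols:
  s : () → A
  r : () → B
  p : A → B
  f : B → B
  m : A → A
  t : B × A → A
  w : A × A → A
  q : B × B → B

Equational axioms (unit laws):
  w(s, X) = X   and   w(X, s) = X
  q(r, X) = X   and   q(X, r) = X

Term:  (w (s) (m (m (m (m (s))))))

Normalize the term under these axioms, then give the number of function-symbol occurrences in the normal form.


1. (w (s) (m (m (m (m (s))))))  →  (m (m (m (m (s)))))
normal form: (m (m (m (m (s)))))

size = 5


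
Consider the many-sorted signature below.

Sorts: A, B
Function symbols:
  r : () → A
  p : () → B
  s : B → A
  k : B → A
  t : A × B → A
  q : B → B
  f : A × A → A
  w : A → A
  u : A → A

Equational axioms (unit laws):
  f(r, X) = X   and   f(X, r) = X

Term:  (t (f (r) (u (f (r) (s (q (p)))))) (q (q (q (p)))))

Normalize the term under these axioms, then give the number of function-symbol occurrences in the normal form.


size = 9

1. (t (f (r) (u (f (r) (s (q (p)))))) (q (q (q (p)))))  →  (t (u (f (r) (s (q (p))))) (q (q (q (p)))))
2. (t (u (f (r) (s (q (p))))) (q (q (q (p)))))  →  (t (u (s (q (p)))) (q (q (q (p)))))
normal form: (t (u (s (q (p)))) (q (q (q (p)))))


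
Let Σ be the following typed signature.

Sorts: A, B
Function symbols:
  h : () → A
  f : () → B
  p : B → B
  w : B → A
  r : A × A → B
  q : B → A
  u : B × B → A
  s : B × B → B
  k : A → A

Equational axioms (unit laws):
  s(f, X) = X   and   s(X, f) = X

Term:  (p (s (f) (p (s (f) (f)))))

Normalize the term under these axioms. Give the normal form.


1. (p (s (f) (p (s (f) (f)))))  →  (p (p (s (f) (f))))
2. (p (p (s (f) (f))))  →  (p (p (f)))

normal form = (p (p (f)))


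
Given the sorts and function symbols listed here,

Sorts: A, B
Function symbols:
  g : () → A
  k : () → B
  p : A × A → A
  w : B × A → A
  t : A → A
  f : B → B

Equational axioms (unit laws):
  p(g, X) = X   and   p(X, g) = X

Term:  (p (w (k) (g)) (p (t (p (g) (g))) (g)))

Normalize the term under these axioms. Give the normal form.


1. (p (w (k) (g)) (p (t (p (g) (g))) (g)))  →  (p (w (k) (g)) (t (p (g) (g))))
2. (p (w (k) (g)) (t (p (g) (g))))  →  (p (w (k) (g)) (t (g)))

normal form = (p (w (k) (g)) (t (g)))


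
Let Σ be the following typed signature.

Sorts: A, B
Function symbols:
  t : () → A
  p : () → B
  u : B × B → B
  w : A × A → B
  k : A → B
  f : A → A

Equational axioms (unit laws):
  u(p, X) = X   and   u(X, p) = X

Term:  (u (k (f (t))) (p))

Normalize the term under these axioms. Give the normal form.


normal form = (k (f (t)))

1. (u (k (f (t))) (p))  →  (k (f (t)))


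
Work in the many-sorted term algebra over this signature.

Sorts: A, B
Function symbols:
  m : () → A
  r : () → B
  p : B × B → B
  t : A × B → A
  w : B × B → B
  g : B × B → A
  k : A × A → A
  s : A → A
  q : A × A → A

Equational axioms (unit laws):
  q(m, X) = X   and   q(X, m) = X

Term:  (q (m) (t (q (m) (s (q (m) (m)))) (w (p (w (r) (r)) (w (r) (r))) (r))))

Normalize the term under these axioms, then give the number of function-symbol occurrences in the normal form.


1. (q (m) (t (q (m) (s (q (m) (m)))) (w (p (w (r) (r)) (w (r) (r))) (r))))  →  (t (q (m) (s (q (m) (m)))) (w (p (w (r) (r)) (w (r) (r))) (r)))
2. (t (q (m) (s (q (m) (m)))) (w (p (w (r) (r)) (w (r) (r))) (r)))  →  (t (s (q (m) (m))) (w (p (w (r) (r)) (w (r) (r))) (r)))
3. (t (s (q (m) (m))) (w (p (w (r) (r)) (w (r) (r))) (r)))  →  (t (s (m)) (w (p (w (r) (r)) (w (r) (r))) (r)))
normal form: (t (s (m)) (w (p (w (r) (r)) (w (r) (r))) (r)))

size = 12


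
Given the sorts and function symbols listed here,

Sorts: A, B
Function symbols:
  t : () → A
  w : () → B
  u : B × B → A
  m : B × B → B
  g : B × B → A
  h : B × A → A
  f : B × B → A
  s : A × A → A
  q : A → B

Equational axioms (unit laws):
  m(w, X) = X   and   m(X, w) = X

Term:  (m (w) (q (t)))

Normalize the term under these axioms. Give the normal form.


1. (m (w) (q (t)))  →  (q (t))

normal form = (q (t))


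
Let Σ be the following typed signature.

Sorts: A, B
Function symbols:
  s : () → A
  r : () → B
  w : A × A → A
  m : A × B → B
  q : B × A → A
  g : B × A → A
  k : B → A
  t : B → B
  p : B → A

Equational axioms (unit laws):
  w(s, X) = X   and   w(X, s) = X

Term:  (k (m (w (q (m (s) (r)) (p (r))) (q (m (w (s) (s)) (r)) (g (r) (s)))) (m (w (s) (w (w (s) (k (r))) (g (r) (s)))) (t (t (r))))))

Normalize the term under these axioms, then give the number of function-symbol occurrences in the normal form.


1. (k (m (w (q (m (s) (r)) (p (r))) (q (m (w (s) (s)) (r)) (g (r) (s)))) (m (w (s) (w (w (s) (k (r))) (g (r) (s)))) (t (t (r))))))  →  (k (m (w (q (m (s) (r)) (p (r))) (q (m (s) (r)) (g (r) (s)))) (m (w (s) (w (w (s) (k (r))) (g (r) (s)))) (t (t (r))))))
2. (k (m (w (q (m (s) (r)) (p (r))) (q (m (s) (r)) (g (r) (s)))) (m (w (s) (w (w (s) (k (r))) (g (r) (s)))) (t (t (r))))))  →  (k (m (w (q (m (s) (r)) (p (r))) (q (m (s) (r)) (g (r) (s)))) (m (w (w (s) (k (r))) (g (r) (s))) (t (t (r))))))
3. (k (m (w (q (m (s) (r)) (p (r))) (q (m (s) (r)) (g (r) (s)))) (m (w (w (s) (k (r))) (g (r) (s))) (t (t (r))))))  →  (k (m (w (q (m (s) (r)) (p (r))) (q (m (s) (r)) (g (r) (s)))) (m (w (k (r)) (g (r) (s))) (t (t (r))))))
normal form: (k (m (w (q (m (s) (r)) (p (r))) (q (m (s) (r)) (g (r) (s)))) (m (w (k (r)) (g (r) (s))) (t (t (r))))))

size = 26


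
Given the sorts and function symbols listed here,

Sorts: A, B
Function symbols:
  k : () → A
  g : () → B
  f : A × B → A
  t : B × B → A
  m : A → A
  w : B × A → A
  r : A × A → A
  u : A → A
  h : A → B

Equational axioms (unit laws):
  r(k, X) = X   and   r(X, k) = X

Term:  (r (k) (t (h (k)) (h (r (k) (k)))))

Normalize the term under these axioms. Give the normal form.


normal form = (t (h (k)) (h (k)))

1. (r (k) (t (h (k)) (h (r (k) (k)))))  →  (t (h (k)) (h (r (k) (k))))
2. (t (h (k)) (h (r (k) (k))))  →  (t (h (k)) (h (k)))


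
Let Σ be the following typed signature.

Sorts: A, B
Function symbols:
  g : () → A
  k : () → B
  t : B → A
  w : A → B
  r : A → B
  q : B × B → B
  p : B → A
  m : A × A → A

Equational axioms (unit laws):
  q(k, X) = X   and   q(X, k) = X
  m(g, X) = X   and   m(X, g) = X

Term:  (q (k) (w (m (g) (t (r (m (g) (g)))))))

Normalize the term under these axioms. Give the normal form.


1. (q (k) (w (m (g) (t (r (m (g) (g)))))))  →  (w (m (g) (t (r (m (g) (g))))))
2. (w (m (g) (t (r (m (g) (g))))))  →  (w (t (r (m (g) (g)))))
3. (w (t (r (m (g) (g)))))  →  (w (t (r (g))))

normal form = (w (t (r (g))))


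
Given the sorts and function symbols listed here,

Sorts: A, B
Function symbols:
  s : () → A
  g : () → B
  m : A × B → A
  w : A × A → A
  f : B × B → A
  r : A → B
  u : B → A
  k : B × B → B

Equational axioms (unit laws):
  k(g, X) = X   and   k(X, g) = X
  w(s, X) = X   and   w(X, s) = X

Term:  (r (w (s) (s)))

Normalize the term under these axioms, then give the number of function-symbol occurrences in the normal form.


size = 2

1. (r (w (s) (s)))  →  (r (s))
normal form: (r (s))


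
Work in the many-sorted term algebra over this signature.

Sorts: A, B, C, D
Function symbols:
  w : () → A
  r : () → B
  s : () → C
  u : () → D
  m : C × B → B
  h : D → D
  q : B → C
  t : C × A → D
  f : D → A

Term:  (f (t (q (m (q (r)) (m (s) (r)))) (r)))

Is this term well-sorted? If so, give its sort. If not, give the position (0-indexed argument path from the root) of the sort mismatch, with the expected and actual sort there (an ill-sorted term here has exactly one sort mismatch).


          (r) : B
        (q (r)) : C
          (s) : C
          (r) : B
        (m (s) (r)) : B
      (m (q (r)) (m (s) (r))) : B
    (q (m (q (r)) (m (s) (r)))) : C
    (r) : B
  (t (q (m (q (r)) (m (s) (r)))) (r)) : ✗ arg 1 at [0, 1] has sort B, expected A

ill-sorted at position [0, 1]: expected A, got B


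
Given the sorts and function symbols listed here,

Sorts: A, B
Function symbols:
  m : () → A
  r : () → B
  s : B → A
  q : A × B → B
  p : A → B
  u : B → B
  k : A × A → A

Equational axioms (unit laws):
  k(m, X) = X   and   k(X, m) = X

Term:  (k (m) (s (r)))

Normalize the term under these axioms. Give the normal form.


1. (k (m) (s (r)))  →  (s (r))

normal form = (s (r))


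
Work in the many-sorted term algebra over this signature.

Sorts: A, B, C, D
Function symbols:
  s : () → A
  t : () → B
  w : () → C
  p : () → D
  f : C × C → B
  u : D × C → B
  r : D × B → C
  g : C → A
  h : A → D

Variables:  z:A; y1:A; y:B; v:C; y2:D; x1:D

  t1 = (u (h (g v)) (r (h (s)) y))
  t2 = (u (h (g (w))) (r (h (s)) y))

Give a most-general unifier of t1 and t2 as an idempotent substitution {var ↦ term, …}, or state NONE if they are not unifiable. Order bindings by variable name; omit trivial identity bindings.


{v ↦ (w)}


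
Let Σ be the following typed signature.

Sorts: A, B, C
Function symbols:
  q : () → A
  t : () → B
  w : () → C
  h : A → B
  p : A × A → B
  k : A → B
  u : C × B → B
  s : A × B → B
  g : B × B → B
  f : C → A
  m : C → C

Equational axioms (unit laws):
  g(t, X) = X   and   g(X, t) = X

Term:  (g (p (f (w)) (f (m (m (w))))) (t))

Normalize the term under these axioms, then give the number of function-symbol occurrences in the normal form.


1. (g (p (f (w)) (f (m (m (w))))) (t))  →  (p (f (w)) (f (m (m (w)))))
normal form: (p (f (w)) (f (m (m (w)))))

size = 7


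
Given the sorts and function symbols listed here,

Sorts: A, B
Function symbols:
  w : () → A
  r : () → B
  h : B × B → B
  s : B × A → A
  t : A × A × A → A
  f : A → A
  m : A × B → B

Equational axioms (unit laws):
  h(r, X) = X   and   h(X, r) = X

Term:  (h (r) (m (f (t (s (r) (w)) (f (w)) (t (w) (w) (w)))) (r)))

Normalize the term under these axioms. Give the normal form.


1. (h (r) (m (f (t (s (r) (w)) (f (w)) (t (w) (w) (w)))) (r)))  →  (m (f (t (s (r) (w)) (f (w)) (t (w) (w) (w)))) (r))

normal form = (m (f (t (s (r) (w)) (f (w)) (t (w) (w) (w)))) (r))


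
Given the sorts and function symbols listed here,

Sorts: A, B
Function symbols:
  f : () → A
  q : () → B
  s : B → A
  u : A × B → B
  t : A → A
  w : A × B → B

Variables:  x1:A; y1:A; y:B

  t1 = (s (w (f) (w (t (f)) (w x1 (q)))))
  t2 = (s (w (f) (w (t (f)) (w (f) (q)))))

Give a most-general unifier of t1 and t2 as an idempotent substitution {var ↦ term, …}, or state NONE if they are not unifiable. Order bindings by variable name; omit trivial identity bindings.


{x1 ↦ (f)}


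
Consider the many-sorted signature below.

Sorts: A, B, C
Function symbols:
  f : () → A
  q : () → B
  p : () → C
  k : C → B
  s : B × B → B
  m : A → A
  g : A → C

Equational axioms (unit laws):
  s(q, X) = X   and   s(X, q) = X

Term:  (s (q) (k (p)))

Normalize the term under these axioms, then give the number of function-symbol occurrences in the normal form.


size = 2

1. (s (q) (k (p)))  →  (k (p))
normal form: (k (p))


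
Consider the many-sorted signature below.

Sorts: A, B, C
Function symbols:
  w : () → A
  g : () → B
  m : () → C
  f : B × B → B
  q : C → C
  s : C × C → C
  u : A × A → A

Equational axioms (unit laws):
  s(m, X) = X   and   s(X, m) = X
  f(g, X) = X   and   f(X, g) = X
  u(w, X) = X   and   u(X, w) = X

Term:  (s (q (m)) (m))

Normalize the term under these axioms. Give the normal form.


1. (s (q (m)) (m))  →  (q (m))

normal form = (q (m))


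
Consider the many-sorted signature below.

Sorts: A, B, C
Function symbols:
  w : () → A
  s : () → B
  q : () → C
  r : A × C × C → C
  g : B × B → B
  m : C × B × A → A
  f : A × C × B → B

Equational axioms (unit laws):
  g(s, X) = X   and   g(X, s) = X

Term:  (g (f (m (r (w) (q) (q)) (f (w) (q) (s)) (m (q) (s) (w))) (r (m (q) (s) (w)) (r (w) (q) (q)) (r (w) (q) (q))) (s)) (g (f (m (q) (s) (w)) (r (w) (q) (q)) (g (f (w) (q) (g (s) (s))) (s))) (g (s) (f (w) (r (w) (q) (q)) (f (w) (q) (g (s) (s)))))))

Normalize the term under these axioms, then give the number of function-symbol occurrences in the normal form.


1. (g (f (m (r (w) (q) (q)) (f (w) (q) (s)) (m (q) (s) (w))) (r (m (q) (s) (w)) (r (w) (q) (q)) (r (w) (q) (q))) (s)) (g (f (m (q) (s) (w)) (r (w) (q) (q)) (g (f (w) (q) (g (s) (s))) (s))) (g (s) (f (w) (r (w) (q) (q)) (f (w) (q) (g (s) (s)))))))  →  (g (f (m (r (w) (q) (q)) (f (w) (q) (s)) (m (q) (s) (w))) (r (m (q) (s) (w)) (r (w) (q) (q)) (r (w) (q) (q))) (s)) (g (f (m (q) (s) (w)) (r (w) (q) (q)) (f (w) (q) (g (s) (s)))) (g (s) (f (w) (r (w) (q) (q)) (f (w) (q) (g (s) (s)))))))
2. (g (f (m (r (w) (q) (q)) (f (w) (q) (s)) (m (q) (s) (w))) (r (m (q) (s) (w)) (r (w) (q) (q)) (r (w) (q) (q))) (s)) (g (f (m (q) (s) (w)) (r (w) (q) (q)) (f (w) (q) (g (s) (s)))) (g (s) (f (w) (r (w) (q) (q)) (f (w) (q) (g (s) (s)))))))  →  (g (f (m (r (w) (q) (q)) (f (w) (q) (s)) (m (q) (s) (w))) (r (m (q) (s) (w)) (r (w) (q) (q)) (r (w) (q) (q))) (s)) (g (f (m (q) (s) (w)) (r (w) (q) (q)) (f (w) (q) (s))) (g (s) (f (w) (r (w) (q) (q)) (f (w) (q) (g (s) (s)))))))
3. (g (f (m (r (w) (q) (q)) (f (w) (q) (s)) (m (q) (s) (w))) (r (m (q) (s) (w)) (r (w) (q) (q)) (r (w) (q) (q))) (s)) (g (f (m (q) (s) (w)) (r (w) (q) (q)) (f (w) (q) (s))) (g (s) (f (w) (r (w) (q) (q)) (f (w) (q) (g (s) (s)))))))  →  (g (f (m (r (w) (q) (q)) (f (w) (q) (s)) (m (q) (s) (w))) (r (m (q) (s) (w)) (r (w) (q) (q)) (r (w) (q) (q))) (s)) (g (f (m (q) (s) (w)) (r (w) (q) (q)) (f (w) (q) (s))) (f (w) (r (w) (q) (q)) (f (w) (q) (g (s) (s))))))
4. (g (f (m (r (w) (q) (q)) (f (w) (q) (s)) (m (q) (s) (w))) (r (m (q) (s) (w)) (r (w) (q) (q)) (r (w) (q) (q))) (s)) (g (f (m (q) (s) (w)) (r (w) (q) (q)) (f (w) (q) (s))) (f (w) (r (w) (q) (q)) (f (w) (q) (g (s) (s))))))  →  (g (f (m (r (w) (q) (q)) (f (w) (q) (s)) (m (q) (s) (w))) (r (m (q) (s) (w)) (r (w) (q) (q)) (r (w) (q) (q))) (s)) (g (f (m (q) (s) (w)) (r (w) (q) (q)) (f (w) (q) (s))) (f (w) (r (w) (q) (q)) (f (w) (q) (s)))))
normal form: (g (f (m (r (w) (q) (q)) (f (w) (q) (s)) (m (q) (s) (w))) (r (m (q) (s) (w)) (r (w) (q) (q)) (r (w) (q) (q))) (s)) (g (f (m (q) (s) (w)) (r (w) (q) (q)) (f (w) (q) (s))) (f (w) (r (w) (q) (q)) (f (w) (q) (s)))))

size = 53
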